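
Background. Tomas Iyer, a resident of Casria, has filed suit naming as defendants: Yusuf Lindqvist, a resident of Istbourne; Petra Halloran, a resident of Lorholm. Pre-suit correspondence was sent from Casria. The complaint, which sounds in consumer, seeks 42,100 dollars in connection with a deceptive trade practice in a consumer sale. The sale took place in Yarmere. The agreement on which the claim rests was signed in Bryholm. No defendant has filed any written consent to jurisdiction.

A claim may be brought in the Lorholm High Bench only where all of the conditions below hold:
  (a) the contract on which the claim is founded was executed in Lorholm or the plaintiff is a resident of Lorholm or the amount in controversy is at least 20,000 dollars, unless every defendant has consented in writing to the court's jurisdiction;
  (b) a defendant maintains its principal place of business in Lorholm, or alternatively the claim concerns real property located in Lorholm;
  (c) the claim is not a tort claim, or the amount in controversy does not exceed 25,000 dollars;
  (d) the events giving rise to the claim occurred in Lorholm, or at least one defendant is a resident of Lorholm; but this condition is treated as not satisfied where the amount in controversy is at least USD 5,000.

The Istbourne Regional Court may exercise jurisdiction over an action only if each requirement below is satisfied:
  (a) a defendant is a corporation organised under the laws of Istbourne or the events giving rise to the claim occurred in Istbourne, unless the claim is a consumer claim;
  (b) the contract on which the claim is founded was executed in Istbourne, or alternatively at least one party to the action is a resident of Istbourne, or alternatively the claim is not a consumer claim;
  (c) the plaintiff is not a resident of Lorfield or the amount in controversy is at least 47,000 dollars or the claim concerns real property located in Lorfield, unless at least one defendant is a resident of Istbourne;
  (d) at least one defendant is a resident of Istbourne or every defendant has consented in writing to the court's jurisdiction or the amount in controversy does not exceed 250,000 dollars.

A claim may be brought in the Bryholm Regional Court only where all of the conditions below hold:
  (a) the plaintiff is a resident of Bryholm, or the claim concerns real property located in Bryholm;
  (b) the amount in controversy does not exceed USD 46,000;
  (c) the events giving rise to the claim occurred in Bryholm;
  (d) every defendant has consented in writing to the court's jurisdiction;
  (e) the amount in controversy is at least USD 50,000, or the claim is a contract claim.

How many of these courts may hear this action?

The Lorholm High Bench:
  (a) The amount in controversy is USD 42,100, which meets the $20,000 floor, which satisfies one of the alternatives. Condition met.
  (b) No defendant is a corporation; the claim does not concern real property — every alternative fails. Not satisfied.
  (c) The claim is a consumer claim, not a tort claim, so one alternative holds. Satisfied.
  (d) Petra Halloran resides in Lorholm, so this disjunct is met. But the amount in controversy is 42,100 dollars, which meets the $5,000 floor, triggering the carve-out and defeating this condition. Condition not met.
  → No jurisdiction.
The Istbourne Regional Court:
  (a) No defendant is a corporation; the operative events occurred in Yarmere, not Istbourne — none of the alternatives is met. The proviso rescues it, though: the claim is a consumer claim. Met.
  (b) Yusuf Lindqvist resides in Istbourne, so this disjunct is met. Condition met.
  (c) The plaintiff resides in Casria, which is not Lorfield, so one alternative holds. Condition met.
  (d) Yusuf Lindqvist resides in Istbourne, so this disjunct is met. Condition met.
  → The court has jurisdiction.
The Bryholm Regional Court:
  (a) The plaintiff resides in Casria, not Bryholm; the claim does not concern real property — no alternative holds. Not met.
  (b) The amount in controversy is USD 42,100, within the $46,000 ceiling. Satisfied.
  (c) The operative events occurred in Yarmere, not Bryholm. Condition not met.
  (d) No such written consent has been filed. Not met.
  (e) The amount in controversy is $42,100, below the $50,000 floor; the claim is a consumer claim, not a contract claim — no alternative holds. Fails.
  → At least one condition fails; no jurisdiction.
Courts with jurisdiction: the Istbourne Regional Court — 1 in total.

1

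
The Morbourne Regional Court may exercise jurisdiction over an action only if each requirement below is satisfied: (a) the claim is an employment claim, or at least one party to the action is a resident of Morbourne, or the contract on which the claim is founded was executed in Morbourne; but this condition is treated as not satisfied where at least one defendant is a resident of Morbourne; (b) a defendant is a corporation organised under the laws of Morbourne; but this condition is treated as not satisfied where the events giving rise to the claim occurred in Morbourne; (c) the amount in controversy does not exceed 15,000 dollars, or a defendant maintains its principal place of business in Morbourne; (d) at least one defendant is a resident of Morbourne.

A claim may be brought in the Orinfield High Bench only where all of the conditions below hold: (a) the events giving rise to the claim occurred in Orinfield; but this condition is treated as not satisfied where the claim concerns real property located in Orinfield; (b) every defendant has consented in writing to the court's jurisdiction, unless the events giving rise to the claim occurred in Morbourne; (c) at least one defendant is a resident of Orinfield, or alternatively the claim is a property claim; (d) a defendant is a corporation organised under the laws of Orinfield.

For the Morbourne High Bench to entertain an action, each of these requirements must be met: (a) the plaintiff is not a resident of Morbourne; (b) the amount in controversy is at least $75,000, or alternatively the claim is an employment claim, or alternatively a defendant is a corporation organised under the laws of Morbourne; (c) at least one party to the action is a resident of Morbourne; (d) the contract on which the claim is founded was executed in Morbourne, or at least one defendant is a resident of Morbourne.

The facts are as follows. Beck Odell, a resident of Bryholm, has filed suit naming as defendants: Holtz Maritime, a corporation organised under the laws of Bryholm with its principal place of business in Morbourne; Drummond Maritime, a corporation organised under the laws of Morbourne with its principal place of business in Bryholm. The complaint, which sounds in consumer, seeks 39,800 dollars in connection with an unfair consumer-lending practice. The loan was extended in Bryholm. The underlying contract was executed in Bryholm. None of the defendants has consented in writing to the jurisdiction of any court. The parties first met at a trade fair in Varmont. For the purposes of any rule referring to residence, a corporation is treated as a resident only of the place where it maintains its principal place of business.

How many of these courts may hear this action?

The Morbourne Regional Court:
  (a) Holtz Maritime resides in Morbourne, which satisfies one of the alternatives. But the carve-out bites: Holtz Maritime resides in Morbourne. Not met.
  (b) Drummond Maritime is organised under the laws of Morbourne. The exception is not triggered, since the operative events occurred in Bryholm, not Morbourne. Condition met.
  (c) Holtz Maritime has its principal place of business in Morbourne — that alternative is enough. Met.
  (d) Holtz Maritime resides in Morbourne. Satisfied.
  → No jurisdiction.
The Orinfield High Bench:
  (a) The operative events occurred in Bryholm, not Orinfield. Not satisfied.
  (b) No such written consent has been filed. The proviso offers no rescue either, since the operative events occurred in Bryholm, not Morbourne. Not satisfied.
  (c) No defendant resides in Orinfield (they reside in Morbourne, Bryholm); the claim is a consumer claim, not a property claim — no alternative holds. Not met.
  (d) The corporate defendant(s) are organised in Bryholm, Morbourne, not Orinfield. Condition not met.
  → Not every requirement is met — no jurisdiction.
The Morbourne High Bench:
  (a) The plaintiff resides in Bryholm, which is not Morbourne. Met.
  (b) Drummond Maritime is organised under the laws of Morbourne, which satisfies one of the alternatives. Condition met.
  (c) Holtz Maritime resides in Morbourne. Met.
  (d) Holtz Maritime resides in Morbourne, so this disjunct is met. Met.
  → All conditions met; jurisdiction exists.
Courts with jurisdiction: the Morbourne High Bench — 1 in total.

1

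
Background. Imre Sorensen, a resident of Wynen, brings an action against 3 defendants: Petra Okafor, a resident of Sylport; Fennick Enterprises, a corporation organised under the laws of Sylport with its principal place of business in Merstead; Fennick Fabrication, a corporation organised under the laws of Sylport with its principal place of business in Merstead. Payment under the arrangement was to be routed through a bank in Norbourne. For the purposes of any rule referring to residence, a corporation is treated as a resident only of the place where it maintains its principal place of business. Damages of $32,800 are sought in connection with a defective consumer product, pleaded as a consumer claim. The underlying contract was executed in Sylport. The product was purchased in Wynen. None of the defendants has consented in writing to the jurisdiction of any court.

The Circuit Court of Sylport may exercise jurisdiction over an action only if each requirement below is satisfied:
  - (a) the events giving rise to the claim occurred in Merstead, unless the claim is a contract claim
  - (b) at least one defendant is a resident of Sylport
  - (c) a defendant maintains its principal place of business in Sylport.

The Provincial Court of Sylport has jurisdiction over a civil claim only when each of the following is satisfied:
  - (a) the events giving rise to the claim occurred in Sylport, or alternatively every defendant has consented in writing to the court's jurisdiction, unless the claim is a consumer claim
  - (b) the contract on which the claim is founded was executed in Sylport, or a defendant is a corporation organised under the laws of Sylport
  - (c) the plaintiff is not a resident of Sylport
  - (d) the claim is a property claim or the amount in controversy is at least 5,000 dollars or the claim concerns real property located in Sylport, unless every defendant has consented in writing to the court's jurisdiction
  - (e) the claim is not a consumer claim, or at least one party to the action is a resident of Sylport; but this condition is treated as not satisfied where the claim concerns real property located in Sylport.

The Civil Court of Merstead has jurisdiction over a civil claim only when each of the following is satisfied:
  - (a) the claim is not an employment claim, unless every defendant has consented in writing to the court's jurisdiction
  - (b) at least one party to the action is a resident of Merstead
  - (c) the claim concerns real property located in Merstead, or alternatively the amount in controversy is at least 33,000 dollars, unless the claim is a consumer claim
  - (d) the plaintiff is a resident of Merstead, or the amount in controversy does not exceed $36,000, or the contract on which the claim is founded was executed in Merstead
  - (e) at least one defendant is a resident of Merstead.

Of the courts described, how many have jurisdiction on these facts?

2

The Circuit Court of Sylport:
  (a) The operative events occurred in Wynen, not Merstead. Nor does the 'unless' clause help: the claim is a consumer claim, not a contract claim. Condition not met.
  (b) Petra Okafor resides in Sylport. Met.
  (c) The corporate defendant(s) have their principal place of business in Merstead, not Sylport. Not met.
  → Not every requirement is met — no jurisdiction.
The Provincial Court of Sylport:
  (a) The operative events occurred in Wynen, not Sylport; no such written consent has been filed — no alternative holds. However, the claim is a consumer claim, so the 'unless' proviso supplies this condition. Satisfied.
  (b) The contract was executed in Sylport — that alternative is enough. Satisfied.
  (c) The plaintiff resides in Wynen, which is not Sylport. Met.
  (d) The amount in controversy is USD 32,800, which meets the $5,000 floor — that alternative is enough. Met.
  (e) Petra Okafor resides in Sylport, so one alternative holds. And the carve-out is inapplicable — the claim does not concern real property. Met.
  → Every requirement is satisfied — jurisdiction.
The Civil Court of Merstead:
  (a) The claim is a consumer claim, not an employment claim. Met.
  (b) Fennick Enterprises resides in Merstead. Met.
  (c) The claim does not concern real property; the amount in controversy is $32,800, below the 33,000 dollars floor — none of the alternatives is met. The proviso rescues it, though: the claim is a consumer claim. Met.
  (d) The amount in controversy is USD 32,800, within the $36,000 ceiling, which satisfies one of the alternatives. Satisfied.
  (e) Fennick Enterprises resides in Merstead. Satisfied.
  → Jurisdiction lies.
Courts with jurisdiction: the Provincial Court of Sylport, the Civil Court of Merstead — 2 in total.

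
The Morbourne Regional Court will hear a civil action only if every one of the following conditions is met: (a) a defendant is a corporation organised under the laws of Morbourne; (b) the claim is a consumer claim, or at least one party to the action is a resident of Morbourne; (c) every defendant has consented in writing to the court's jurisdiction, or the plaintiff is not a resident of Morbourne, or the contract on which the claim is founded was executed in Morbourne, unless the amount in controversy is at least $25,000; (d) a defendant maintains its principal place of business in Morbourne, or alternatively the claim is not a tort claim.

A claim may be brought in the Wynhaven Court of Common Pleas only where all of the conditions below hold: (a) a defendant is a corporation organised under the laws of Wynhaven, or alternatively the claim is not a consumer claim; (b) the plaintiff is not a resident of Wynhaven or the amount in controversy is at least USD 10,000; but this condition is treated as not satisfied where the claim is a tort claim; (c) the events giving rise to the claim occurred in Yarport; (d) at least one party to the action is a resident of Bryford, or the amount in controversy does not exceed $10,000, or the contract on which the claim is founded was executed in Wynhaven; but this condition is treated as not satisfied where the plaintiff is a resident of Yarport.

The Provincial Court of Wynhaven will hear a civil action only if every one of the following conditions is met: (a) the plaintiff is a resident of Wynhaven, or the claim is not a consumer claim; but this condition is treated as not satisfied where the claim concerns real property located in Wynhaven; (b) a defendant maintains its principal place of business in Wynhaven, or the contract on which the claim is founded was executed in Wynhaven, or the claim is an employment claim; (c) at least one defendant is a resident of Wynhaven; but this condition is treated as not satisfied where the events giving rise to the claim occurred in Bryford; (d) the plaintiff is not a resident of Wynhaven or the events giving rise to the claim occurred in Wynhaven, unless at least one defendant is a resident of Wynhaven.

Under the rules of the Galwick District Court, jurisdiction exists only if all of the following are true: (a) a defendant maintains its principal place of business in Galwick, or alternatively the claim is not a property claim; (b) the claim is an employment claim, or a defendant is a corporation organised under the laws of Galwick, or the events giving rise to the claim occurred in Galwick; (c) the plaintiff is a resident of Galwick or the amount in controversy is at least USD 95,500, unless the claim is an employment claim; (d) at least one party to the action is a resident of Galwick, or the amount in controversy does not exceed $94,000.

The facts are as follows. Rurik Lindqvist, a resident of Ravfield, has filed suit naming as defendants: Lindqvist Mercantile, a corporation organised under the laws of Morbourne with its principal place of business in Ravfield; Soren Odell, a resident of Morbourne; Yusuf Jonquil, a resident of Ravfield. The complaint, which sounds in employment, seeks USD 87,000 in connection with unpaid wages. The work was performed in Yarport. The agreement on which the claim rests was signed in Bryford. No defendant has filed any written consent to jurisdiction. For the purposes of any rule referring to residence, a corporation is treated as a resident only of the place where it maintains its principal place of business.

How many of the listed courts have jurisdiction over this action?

2

The Morbourne Regional Court:
  (a) Lindqvist Mercantile is organised under the laws of Morbourne. Satisfied.
  (b) Soren Odell resides in Morbourne, so this disjunct is met. Satisfied.
  (c) The plaintiff resides in Ravfield, which is not Morbourne, so one alternative holds. Satisfied.
  (d) The claim is an employment claim, not a tort claim, which satisfies one of the alternatives. Satisfied.
  → Every requirement is satisfied — jurisdiction.
The Wynhaven Court of Common Pleas:
  (a) The claim is an employment claim, not a consumer claim, so one alternative holds. Condition met.
  (b) The plaintiff resides in Ravfield, which is not Wynhaven, which satisfies one of the alternatives. The exception is not triggered, since the claim is an employment claim, not a tort claim. Satisfied.
  (c) The operative events occurred in Yarport. Met.
  (d) No party resides in Bryford; the amount in controversy is USD 87,000, above the USD 10,000 ceiling; the contract was executed in Bryford, not Wynhaven — none of the alternatives is met. Fails.
  → The court lacks jurisdiction.
The Provincial Court of Wynhaven:
  (a) The claim is an employment claim, not a consumer claim, so one alternative holds. The carve-out does not apply: the claim does not concern real property. Condition met.
  (b) The claim is an employment claim — that alternative is enough. Met.
  (c) No defendant resides in Wynhaven (they reside in Ravfield, Morbourne, Ravfield). Not satisfied.
  (d) The plaintiff resides in Ravfield, which is not Wynhaven, so this disjunct is met. Met.
  → The court lacks jurisdiction.
The Galwick District Court:
  (a) The claim is an employment claim, not a property claim — that alternative is enough. Met.
  (b) The claim is an employment claim, which satisfies one of the alternatives. Condition met.
  (c) The plaintiff resides in Ravfield, not Galwick; the amount in controversy is 87,000 dollars, below the 95,500 dollars floor — none of the alternatives is met. But the claim is an employment claim, and the 'unless' clause therefore excuses the requirement. Condition met.
  (d) The amount in controversy is USD 87,000, within the 94,000 dollars ceiling — that alternative is enough. Condition met.
  → The court has jurisdiction.
Courts with jurisdiction: the Morbourne Regional Court, the Galwick District Court — 2 in total.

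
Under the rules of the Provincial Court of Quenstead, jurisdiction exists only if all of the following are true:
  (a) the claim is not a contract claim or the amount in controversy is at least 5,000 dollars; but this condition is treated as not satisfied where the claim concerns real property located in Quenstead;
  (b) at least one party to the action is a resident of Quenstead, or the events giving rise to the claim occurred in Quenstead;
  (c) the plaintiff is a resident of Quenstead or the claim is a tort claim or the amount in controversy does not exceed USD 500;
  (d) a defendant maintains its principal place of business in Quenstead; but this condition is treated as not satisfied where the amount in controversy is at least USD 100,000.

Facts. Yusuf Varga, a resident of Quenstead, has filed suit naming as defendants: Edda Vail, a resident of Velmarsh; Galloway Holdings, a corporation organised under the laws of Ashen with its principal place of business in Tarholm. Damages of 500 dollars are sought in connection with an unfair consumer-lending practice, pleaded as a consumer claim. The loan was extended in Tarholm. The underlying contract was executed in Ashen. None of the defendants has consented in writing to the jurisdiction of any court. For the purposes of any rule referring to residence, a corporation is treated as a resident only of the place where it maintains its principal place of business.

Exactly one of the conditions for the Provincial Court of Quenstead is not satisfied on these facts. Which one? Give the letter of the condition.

(d)

The Provincial Court of Quenstead:
  (a) The claim is a consumer claim, not a contract claim, so this disjunct is met. The exception is not triggered, since the claim does not concern real property. Met.
  (b) Yusuf Varga resides in Quenstead, so this disjunct is met. Condition met.
  (c) The plaintiff resides in Quenstead, so one alternative holds. Satisfied.
  (d) The corporate defendant(s) have their principal place of business in Tarholm, not Quenstead. Fails.
Only condition (d) fails.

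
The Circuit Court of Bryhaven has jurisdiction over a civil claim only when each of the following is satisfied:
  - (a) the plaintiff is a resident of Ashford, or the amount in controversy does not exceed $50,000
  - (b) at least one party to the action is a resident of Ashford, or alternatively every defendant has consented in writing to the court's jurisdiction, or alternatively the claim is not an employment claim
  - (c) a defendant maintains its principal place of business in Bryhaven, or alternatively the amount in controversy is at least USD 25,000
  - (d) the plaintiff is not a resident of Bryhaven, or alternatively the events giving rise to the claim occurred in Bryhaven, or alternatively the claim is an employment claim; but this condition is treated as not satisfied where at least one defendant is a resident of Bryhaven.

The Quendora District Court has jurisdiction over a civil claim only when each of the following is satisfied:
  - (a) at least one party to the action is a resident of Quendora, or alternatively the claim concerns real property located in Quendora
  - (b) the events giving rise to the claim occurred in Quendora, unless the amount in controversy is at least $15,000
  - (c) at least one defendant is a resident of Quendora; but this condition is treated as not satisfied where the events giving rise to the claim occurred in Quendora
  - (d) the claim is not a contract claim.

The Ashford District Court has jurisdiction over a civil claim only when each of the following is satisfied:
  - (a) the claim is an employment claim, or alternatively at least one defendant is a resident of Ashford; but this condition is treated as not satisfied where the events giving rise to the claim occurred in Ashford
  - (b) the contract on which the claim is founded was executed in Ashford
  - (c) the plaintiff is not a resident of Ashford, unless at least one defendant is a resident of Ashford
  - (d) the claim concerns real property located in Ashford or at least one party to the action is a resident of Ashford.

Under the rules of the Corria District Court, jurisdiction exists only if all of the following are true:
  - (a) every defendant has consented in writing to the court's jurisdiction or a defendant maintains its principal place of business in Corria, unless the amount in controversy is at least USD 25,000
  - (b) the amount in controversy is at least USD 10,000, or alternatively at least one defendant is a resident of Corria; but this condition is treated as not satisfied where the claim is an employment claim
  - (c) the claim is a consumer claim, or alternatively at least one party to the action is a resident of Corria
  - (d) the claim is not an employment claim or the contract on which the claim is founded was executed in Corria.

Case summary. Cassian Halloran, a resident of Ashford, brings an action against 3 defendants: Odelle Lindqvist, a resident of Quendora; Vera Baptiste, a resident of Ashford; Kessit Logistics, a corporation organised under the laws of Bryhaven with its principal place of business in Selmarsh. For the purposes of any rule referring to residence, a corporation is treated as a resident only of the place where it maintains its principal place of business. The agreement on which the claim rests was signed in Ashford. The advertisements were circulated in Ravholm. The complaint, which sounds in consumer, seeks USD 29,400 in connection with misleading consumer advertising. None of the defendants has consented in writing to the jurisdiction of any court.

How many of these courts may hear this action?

The Circuit Court of Bryhaven:
  (a) The plaintiff resides in Ashford, so one alternative holds. Condition met.
  (b) Cassian Halloran resides in Ashford, which satisfies one of the alternatives. Satisfied.
  (c) The amount in controversy is 29,400 dollars, which meets the 25,000 dollars floor, so one alternative holds. Condition met.
  (d) The plaintiff resides in Ashford, which is not Bryhaven — that alternative is enough. The carve-out does not apply: no defendant resides in Bryhaven (they reside in Quendora, Ashford, Selmarsh). Satisfied.
  → Every requirement is satisfied — jurisdiction.
The Quendora District Court:
  (a) Odelle Lindqvist resides in Quendora, so this disjunct is met. Satisfied.
  (b) The operative events occurred in Ravholm, not Quendora. But the amount in controversy is $29,400, which meets the $15,000 floor, and the 'unless' clause therefore excuses the requirement. Met.
  (c) Odelle Lindqvist resides in Quendora. And the carve-out is inapplicable — the operative events occurred in Ravholm, not Quendora. Condition met.
  (d) The claim is a consumer claim, not a contract claim. Satisfied.
  → Every requirement is satisfied — jurisdiction.
The Ashford District Court:
  (a) Vera Baptiste resides in Ashford — that alternative is enough. And the carve-out is inapplicable — the operative events occurred in Ravholm, not Ashford. Satisfied.
  (b) The contract was executed in Ashford. Condition met.
  (c) The plaintiff resides in Ashford. The proviso rescues it, though: Vera Baptiste resides in Ashford. Satisfied.
  (d) Cassian Halloran resides in Ashford, so one alternative holds. Satisfied.
  → The court has jurisdiction.
The Corria District Court:
  (a) No such written consent has been filed; the corporate defendant(s) have their principal place of business in Selmarsh, not Corria — every alternative fails. The proviso rescues it, though: the amount in controversy is $29,400, which meets the USD 25,000 floor. Satisfied.
  (b) The amount in controversy is $29,400, which meets the 10,000 dollars floor — that alternative is enough. The carve-out does not apply: the claim is a consumer claim, not an employment claim. Met.
  (c) The claim is a consumer claim, so one alternative holds. Condition met.
  (d) The claim is a consumer claim, not an employment claim — that alternative is enough. Satisfied.
  → All conditions met; jurisdiction exists.
Courts with jurisdiction: the Circuit Court of Bryhaven, the Quendora District Court, the Ashford District Court, the Corria District Court — 4 in total.

4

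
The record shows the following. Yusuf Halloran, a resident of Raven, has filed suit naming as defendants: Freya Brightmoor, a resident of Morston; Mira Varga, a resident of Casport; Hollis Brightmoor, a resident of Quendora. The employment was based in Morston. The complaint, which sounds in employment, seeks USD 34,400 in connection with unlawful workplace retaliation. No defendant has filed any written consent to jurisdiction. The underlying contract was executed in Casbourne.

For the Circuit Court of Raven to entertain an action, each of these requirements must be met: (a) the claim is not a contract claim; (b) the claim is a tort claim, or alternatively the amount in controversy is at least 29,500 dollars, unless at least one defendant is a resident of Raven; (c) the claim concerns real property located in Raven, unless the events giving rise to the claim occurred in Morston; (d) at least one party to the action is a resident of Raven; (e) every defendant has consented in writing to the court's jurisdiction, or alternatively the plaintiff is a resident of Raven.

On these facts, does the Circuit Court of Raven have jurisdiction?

The Circuit Court of Raven:
  (a) The claim is an employment claim, not a contract claim. Met.
  (b) The amount in controversy is $34,400, which meets the 29,500 dollars floor, which satisfies one of the alternatives. Satisfied.
  (c) The claim does not concern real property. But the operative events occurred in Morston, and the 'unless' clause therefore excuses the requirement. Met.
  (d) Yusuf Halloran resides in Raven. Satisfied.
  (e) The plaintiff resides in Raven — that alternative is enough. Satisfied.
  → All conditions met; jurisdiction exists.

Yes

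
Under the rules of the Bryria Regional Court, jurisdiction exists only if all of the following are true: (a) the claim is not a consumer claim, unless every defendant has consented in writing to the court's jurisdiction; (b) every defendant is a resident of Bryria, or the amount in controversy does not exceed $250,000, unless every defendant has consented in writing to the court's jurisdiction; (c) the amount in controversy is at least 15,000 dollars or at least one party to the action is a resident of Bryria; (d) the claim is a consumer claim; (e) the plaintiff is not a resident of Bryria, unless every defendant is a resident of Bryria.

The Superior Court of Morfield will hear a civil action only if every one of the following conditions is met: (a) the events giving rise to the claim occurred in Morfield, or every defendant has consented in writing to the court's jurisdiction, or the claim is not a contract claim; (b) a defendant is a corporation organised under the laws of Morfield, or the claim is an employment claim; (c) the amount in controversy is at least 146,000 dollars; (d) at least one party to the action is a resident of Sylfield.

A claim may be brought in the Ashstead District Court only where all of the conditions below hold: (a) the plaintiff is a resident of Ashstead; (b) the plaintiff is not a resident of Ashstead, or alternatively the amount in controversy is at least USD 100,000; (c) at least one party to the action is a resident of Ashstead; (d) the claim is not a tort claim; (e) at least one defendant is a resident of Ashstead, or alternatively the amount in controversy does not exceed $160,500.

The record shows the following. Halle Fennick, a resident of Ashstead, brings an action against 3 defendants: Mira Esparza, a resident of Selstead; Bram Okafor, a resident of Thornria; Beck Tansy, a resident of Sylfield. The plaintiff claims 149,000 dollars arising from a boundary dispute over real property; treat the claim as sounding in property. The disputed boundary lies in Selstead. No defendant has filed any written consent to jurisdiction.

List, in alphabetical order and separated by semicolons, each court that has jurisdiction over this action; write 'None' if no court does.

The Bryria Regional Court:
  (a) The claim is a property claim, not a consumer claim. Met.
  (b) The amount in controversy is $149,000, within the USD 250,000 ceiling, which satisfies one of the alternatives. Met.
  (c) The amount in controversy is $149,000, which meets the 15,000 dollars floor, so this disjunct is met. Met.
  (d) The claim is a property claim, not a consumer claim. Condition not met.
  (e) The plaintiff resides in Ashstead, which is not Bryria. Met.
  → At least one condition fails; no jurisdiction.
The Superior Court of Morfield:
  (a) The claim is a property claim, not a contract claim, which satisfies one of the alternatives. Met.
  (b) No defendant is a corporation; the claim is a property claim, not an employment claim — none of the alternatives is met. Not satisfied.
  (c) The amount in controversy is USD 149,000, which meets the USD 146,000 floor. Condition met.
  (d) Beck Tansy resides in Sylfield. Met.
  → At least one condition fails; no jurisdiction.
The Ashstead District Court:
  (a) The plaintiff resides in Ashstead. Condition met.
  (b) The amount in controversy is 149,000 dollars, which meets the USD 100,000 floor — that alternative is enough. Met.
  (c) Halle Fennick resides in Ashstead. Met.
  (d) The claim is a property claim, not a tort claim. Condition met.
  (e) The amount in controversy is 149,000 dollars, within the $160,500 ceiling, so one alternative holds. Satisfied.
  → The court has jurisdiction.

the Ashstead District Court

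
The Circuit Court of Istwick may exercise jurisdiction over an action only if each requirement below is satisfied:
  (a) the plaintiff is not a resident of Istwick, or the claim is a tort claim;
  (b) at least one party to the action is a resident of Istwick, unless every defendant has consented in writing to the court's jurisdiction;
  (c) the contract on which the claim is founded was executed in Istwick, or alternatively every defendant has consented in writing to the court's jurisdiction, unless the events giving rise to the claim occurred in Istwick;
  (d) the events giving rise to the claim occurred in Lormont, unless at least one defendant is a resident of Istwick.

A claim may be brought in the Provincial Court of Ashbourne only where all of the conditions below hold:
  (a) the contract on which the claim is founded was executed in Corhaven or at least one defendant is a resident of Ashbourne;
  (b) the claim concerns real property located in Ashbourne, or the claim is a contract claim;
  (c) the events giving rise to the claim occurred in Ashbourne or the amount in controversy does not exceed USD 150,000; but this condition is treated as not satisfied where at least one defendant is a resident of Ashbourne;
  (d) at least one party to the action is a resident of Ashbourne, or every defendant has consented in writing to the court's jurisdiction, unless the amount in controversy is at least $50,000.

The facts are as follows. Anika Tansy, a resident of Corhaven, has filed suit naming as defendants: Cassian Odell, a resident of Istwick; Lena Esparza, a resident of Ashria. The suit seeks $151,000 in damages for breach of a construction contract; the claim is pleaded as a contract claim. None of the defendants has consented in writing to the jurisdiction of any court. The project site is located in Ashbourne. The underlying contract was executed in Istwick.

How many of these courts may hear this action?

1

The Circuit Court of Istwick:
  (a) The plaintiff resides in Corhaven, which is not Istwick, so this disjunct is met. Satisfied.
  (b) Cassian Odell resides in Istwick. Condition met.
  (c) The contract was executed in Istwick — that alternative is enough. Satisfied.
  (d) The operative events occurred in Ashbourne, not Lormont. The proviso rescues it, though: Cassian Odell resides in Istwick. Condition met.
  → All conditions met; jurisdiction exists.
The Provincial Court of Ashbourne:
  (a) The contract was executed in Istwick, not Corhaven; no defendant resides in Ashbourne (they reside in Istwick, Ashria) — every alternative fails. Not satisfied.
  (b) The claim is a contract claim, which satisfies one of the alternatives. Satisfied.
  (c) The operative events occurred in Ashbourne, so one alternative holds. And the carve-out is inapplicable — no defendant resides in Ashbourne (they reside in Istwick, Ashria). Condition met.
  (d) No party resides in Ashbourne; no such written consent has been filed — every alternative fails. However, the amount in controversy is USD 151,000, which meets the 50,000 dollars floor, so the 'unless' proviso supplies this condition. Satisfied.
  → No jurisdiction.
Courts with jurisdiction: the Circuit Court of Istwick — 1 in total.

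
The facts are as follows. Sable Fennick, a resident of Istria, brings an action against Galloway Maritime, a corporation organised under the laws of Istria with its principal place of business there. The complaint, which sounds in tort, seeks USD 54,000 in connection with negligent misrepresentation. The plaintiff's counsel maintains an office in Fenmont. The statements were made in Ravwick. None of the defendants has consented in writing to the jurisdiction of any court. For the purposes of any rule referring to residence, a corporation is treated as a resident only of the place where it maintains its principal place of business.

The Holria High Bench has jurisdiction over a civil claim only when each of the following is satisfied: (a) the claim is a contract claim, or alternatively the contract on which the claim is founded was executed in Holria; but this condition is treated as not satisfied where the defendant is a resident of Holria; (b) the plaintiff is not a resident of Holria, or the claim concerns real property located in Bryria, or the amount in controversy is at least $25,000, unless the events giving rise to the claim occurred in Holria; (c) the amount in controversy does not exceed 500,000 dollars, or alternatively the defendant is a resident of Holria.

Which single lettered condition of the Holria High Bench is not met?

(a)

The Holria High Bench:
  (a) The claim is a tort claim, not a contract claim; no contract (and hence no place of execution) is alleged — none of the alternatives is met. Not met.
  (b) The plaintiff resides in Istria, which is not Holria, so this disjunct is met. Condition met.
  (c) The amount in controversy is $54,000, within the 500,000 dollars ceiling — that alternative is enough. Satisfied.
Only condition (a) fails.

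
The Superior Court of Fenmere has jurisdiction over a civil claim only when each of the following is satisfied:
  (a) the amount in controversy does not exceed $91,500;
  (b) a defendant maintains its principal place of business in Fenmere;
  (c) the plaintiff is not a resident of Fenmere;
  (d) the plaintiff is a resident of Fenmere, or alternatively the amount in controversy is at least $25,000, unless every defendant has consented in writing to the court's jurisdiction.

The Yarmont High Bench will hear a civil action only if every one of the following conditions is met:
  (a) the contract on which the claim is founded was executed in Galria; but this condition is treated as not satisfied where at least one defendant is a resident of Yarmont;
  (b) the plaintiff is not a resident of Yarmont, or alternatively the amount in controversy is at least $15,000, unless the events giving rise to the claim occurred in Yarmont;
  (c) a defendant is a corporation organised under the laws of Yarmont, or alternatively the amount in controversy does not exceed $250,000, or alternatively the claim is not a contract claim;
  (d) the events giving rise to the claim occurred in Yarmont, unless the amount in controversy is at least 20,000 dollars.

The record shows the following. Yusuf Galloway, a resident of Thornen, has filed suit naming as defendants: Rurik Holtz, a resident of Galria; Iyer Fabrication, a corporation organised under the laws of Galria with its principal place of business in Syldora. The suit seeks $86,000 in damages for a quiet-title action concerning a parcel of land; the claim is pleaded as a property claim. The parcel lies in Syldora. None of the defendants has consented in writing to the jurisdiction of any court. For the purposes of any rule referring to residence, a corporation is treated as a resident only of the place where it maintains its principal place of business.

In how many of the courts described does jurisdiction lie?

The Superior Court of Fenmere:
  (a) The amount in controversy is USD 86,000, within the 91,500 dollars ceiling. Satisfied.
  (b) The corporate defendant(s) have their principal place of business in Syldora, not Fenmere. Not met.
  (c) The plaintiff resides in Thornen, which is not Fenmere. Met.
  (d) The amount in controversy is 86,000 dollars, which meets the USD 25,000 floor, so one alternative holds. Met.
  → No jurisdiction.
The Yarmont High Bench:
  (a) No contract (and hence no place of execution) is alleged. Not satisfied.
  (b) The plaintiff resides in Thornen, which is not Yarmont — that alternative is enough. Satisfied.
  (c) The amount in controversy is USD 86,000, within the 250,000 dollars ceiling — that alternative is enough. Satisfied.
  (d) The operative events occurred in Syldora, not Yarmont. The proviso rescues it, though: the amount in controversy is $86,000, which meets the 20,000 dollars floor. Condition met.
  → Not every requirement is met — no jurisdiction.
No court satisfies all of its conditions.

0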